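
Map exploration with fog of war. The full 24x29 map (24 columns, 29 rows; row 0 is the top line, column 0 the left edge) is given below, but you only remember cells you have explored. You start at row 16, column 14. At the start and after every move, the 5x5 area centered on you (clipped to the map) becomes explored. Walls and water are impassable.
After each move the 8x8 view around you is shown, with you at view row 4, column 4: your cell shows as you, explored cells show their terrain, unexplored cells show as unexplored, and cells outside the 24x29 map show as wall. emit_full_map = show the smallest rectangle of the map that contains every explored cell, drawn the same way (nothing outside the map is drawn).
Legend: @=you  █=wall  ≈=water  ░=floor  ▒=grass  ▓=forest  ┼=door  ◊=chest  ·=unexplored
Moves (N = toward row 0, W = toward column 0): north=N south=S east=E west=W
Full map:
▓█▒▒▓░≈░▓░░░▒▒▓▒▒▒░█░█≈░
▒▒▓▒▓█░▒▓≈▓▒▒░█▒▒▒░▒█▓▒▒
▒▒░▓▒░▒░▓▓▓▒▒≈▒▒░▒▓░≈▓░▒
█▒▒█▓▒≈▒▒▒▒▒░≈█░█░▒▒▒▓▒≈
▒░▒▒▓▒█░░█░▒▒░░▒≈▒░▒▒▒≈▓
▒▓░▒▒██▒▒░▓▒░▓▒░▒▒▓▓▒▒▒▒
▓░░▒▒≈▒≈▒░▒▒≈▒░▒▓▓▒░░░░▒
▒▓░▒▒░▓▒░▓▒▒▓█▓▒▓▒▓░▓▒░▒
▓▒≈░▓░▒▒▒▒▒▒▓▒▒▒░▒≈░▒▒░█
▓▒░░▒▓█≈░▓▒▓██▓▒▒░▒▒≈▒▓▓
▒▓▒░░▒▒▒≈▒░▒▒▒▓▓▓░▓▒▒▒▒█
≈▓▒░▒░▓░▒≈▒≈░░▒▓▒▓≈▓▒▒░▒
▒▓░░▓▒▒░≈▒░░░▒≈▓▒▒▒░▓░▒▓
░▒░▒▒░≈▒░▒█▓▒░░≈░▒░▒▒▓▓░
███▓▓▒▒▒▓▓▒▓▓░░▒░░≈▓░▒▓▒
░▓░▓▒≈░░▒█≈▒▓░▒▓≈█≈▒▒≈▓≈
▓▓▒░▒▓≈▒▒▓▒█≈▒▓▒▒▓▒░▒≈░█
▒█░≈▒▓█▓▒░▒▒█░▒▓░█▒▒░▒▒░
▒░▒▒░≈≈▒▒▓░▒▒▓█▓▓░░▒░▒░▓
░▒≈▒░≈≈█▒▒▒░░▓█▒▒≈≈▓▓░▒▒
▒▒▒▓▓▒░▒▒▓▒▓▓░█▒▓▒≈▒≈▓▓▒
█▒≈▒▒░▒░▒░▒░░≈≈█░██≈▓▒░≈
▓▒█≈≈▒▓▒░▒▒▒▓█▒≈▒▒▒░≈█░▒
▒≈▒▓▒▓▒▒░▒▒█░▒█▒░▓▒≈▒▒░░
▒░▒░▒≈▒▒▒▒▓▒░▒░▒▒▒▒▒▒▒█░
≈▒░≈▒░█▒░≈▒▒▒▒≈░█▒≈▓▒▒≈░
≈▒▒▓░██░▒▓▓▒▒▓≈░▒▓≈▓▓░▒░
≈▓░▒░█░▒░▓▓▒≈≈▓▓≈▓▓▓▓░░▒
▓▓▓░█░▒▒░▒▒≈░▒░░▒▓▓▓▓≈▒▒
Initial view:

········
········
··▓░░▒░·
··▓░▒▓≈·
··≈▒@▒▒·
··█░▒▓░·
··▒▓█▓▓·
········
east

········
········
·▓░░▒░░·
·▓░▒▓≈█·
·≈▒▓@▒▓·
·█░▒▓░█·
·▒▓█▓▓░·
········

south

········
·▓░░▒░░·
·▓░▒▓≈█·
·≈▒▓▒▒▓·
·█░▒@░█·
·▒▓█▓▓░·
··▓█▒▒≈·
········

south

·▓░░▒░░·
·▓░▒▓≈█·
·≈▒▓▒▒▓·
·█░▒▓░█·
·▒▓█@▓░·
··▓█▒▒≈·
··░█▒▓▒·
········

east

▓░░▒░░··
▓░▒▓≈█··
≈▒▓▒▒▓▒·
█░▒▓░█▒·
▒▓█▓@░░·
·▓█▒▒≈≈·
·░█▒▓▒≈·
········

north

········
▓░░▒░░··
▓░▒▓≈█≈·
≈▒▓▒▒▓▒·
█░▒▓@█▒·
▒▓█▓▓░░·
·▓█▒▒≈≈·
·░█▒▓▒≈·

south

▓░░▒░░··
▓░▒▓≈█≈·
≈▒▓▒▒▓▒·
█░▒▓░█▒·
▒▓█▓@░░·
·▓█▒▒≈≈·
·░█▒▓▒≈·
········

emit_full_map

▓░░▒░░·
▓░▒▓≈█≈
≈▒▓▒▒▓▒
█░▒▓░█▒
▒▓█▓@░░
·▓█▒▒≈≈
·░█▒▓▒≈

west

·▓░░▒░░·
·▓░▒▓≈█≈
·≈▒▓▒▒▓▒
·█░▒▓░█▒
·▒▓█@▓░░
··▓█▒▒≈≈
··░█▒▓▒≈
········

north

········
·▓░░▒░░·
·▓░▒▓≈█≈
·≈▒▓▒▒▓▒
·█░▒@░█▒
·▒▓█▓▓░░
··▓█▒▒≈≈
··░█▒▓▒≈

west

········
··▓░░▒░░
··▓░▒▓≈█
··≈▒▓▒▒▓
··█░@▓░█
··▒▓█▓▓░
··░▓█▒▒≈
···░█▒▓▒

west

········
···▓░░▒░
··▒▓░▒▓≈
··█≈▒▓▒▒
··▒█@▒▓░
··▒▒▓█▓▓
··░░▓█▒▒
····░█▒▓

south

···▓░░▒░
··▒▓░▒▓≈
··█≈▒▓▒▒
··▒█░▒▓░
··▒▒@█▓▓
··░░▓█▒▒
··▓▓░█▒▓
········

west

····▓░░▒
···▒▓░▒▓
··▒█≈▒▓▒
··▒▒█░▒▓
··░▒@▓█▓
··▒░░▓█▒
··▒▓▓░█▒
········

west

·····▓░░
····▒▓░▒
··▓▒█≈▒▓
··░▒▒█░▒
··▓░@▒▓█
··▒▒░░▓█
··▓▒▓▓░█
········

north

········
·····▓░░
··█≈▒▓░▒
··▓▒█≈▒▓
··░▒@█░▒
··▓░▒▒▓█
··▒▒░░▓█
··▓▒▓▓░█

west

········
······▓░
··▒█≈▒▓░
··▒▓▒█≈▒
··▒░@▒█░
··▒▓░▒▒▓
··▒▒▒░░▓
···▓▒▓▓░

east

········
·····▓░░
·▒█≈▒▓░▒
·▒▓▒█≈▒▓
·▒░▒@█░▒
·▒▓░▒▒▓█
·▒▒▒░░▓█
··▓▒▓▓░█

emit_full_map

····▓░░▒░░·
▒█≈▒▓░▒▓≈█≈
▒▓▒█≈▒▓▒▒▓▒
▒░▒@█░▒▓░█▒
▒▓░▒▒▓█▓▓░░
▒▒▒░░▓█▒▒≈≈
·▓▒▓▓░█▒▓▒≈

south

·····▓░░
·▒█≈▒▓░▒
·▒▓▒█≈▒▓
·▒░▒▒█░▒
·▒▓░@▒▓█
·▒▒▒░░▓█
··▓▒▓▓░█
········

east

····▓░░▒
▒█≈▒▓░▒▓
▒▓▒█≈▒▓▒
▒░▒▒█░▒▓
▒▓░▒@▓█▓
▒▒▒░░▓█▒
·▓▒▓▓░█▒
········

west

·····▓░░
·▒█≈▒▓░▒
·▒▓▒█≈▒▓
·▒░▒▒█░▒
·▒▓░@▒▓█
·▒▒▒░░▓█
··▓▒▓▓░█
········

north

········
·····▓░░
·▒█≈▒▓░▒
·▒▓▒█≈▒▓
·▒░▒@█░▒
·▒▓░▒▒▓█
·▒▒▒░░▓█
··▓▒▓▓░█

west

········
······▓░
··▒█≈▒▓░
··▒▓▒█≈▒
··▒░@▒█░
··▒▓░▒▒▓
··▒▒▒░░▓
···▓▒▓▓░


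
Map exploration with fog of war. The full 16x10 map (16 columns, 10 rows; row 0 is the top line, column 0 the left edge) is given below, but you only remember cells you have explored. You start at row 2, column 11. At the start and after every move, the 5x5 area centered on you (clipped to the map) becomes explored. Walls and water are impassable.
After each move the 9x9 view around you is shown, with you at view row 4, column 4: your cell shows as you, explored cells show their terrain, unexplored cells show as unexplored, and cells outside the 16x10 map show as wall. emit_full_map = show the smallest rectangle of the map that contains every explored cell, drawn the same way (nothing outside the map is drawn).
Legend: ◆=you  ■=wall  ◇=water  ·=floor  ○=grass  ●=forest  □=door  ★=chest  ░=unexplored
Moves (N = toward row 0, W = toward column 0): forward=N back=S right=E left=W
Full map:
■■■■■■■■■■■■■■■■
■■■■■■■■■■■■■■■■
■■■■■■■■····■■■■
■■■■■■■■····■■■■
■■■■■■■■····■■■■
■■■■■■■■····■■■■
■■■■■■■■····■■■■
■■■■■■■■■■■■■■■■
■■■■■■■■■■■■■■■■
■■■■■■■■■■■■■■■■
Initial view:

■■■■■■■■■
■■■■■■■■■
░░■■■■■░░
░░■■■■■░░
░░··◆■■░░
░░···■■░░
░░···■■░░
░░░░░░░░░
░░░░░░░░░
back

■■■■■■■■■
░░■■■■■░░
░░■■■■■░░
░░···■■░░
░░··◆■■░░
░░···■■░░
░░···■■░░
░░░░░░░░░
░░░░░░░░░

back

░░■■■■■░░
░░■■■■■░░
░░···■■░░
░░···■■░░
░░··◆■■░░
░░···■■░░
░░···■■░░
░░░░░░░░░
░░░░░░░░░

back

░░■■■■■░░
░░···■■░░
░░···■■░░
░░···■■░░
░░··◆■■░░
░░···■■░░
░░■■■■■░░
░░░░░░░░░
░░░░░░░░░

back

░░···■■░░
░░···■■░░
░░···■■░░
░░···■■░░
░░··◆■■░░
░░■■■■■░░
░░■■■■■░░
░░░░░░░░░
■■■■■■■■■

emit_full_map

■■■■■
■■■■■
···■■
···■■
···■■
···■■
··◆■■
■■■■■
■■■■■

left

░░░···■■░
░░░···■■░
░░····■■░
░░····■■░
░░··◆·■■░
░░■■■■■■░
░░■■■■■■░
░░░░░░░░░
■■■■■■■■■

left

░░░░···■■
░░░░···■■
░░■····■■
░░■····■■
░░■·◆··■■
░░■■■■■■■
░░■■■■■■■
░░░░░░░░░
■■■■■■■■■

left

░░░░░···■
░░░░░···■
░░■■····■
░░■■····■
░░■■◆···■
░░■■■■■■■
░░■■■■■■■
░░░░░░░░░
■■■■■■■■■

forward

░░░░░■■■■
░░░░░···■
░░■■····■
░░■■····■
░░■■◆···■
░░■■····■
░░■■■■■■■
░░■■■■■■■
░░░░░░░░░

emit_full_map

░░░■■■■■
░░░■■■■■
░░░···■■
■■····■■
■■····■■
■■◆···■■
■■····■■
■■■■■■■■
■■■■■■■■

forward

░░░░░■■■■
░░░░░■■■■
░░■■····■
░░■■····■
░░■■◆···■
░░■■····■
░░■■····■
░░■■■■■■■
░░■■■■■■■

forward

■■■■■■■■■
░░░░░■■■■
░░■■■■■■■
░░■■····■
░░■■◆···■
░░■■····■
░░■■····■
░░■■····■
░░■■■■■■■

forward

■■■■■■■■■
■■■■■■■■■
░░■■■■■■■
░░■■■■■■■
░░■■◆···■
░░■■····■
░░■■····■
░░■■····■
░░■■····■

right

■■■■■■■■■
■■■■■■■■■
░■■■■■■■■
░■■■■■■■■
░■■·◆··■■
░■■····■■
░■■····■■
░■■····■■
░■■····■■

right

■■■■■■■■■
■■■■■■■■■
■■■■■■■■░
■■■■■■■■░
■■··◆·■■░
■■····■■░
■■····■■░
■■····■■░
■■····■■░

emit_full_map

■■■■■■■■
■■■■■■■■
■■··◆·■■
■■····■■
■■····■■
■■····■■
■■····■■
■■■■■■■■
■■■■■■■■


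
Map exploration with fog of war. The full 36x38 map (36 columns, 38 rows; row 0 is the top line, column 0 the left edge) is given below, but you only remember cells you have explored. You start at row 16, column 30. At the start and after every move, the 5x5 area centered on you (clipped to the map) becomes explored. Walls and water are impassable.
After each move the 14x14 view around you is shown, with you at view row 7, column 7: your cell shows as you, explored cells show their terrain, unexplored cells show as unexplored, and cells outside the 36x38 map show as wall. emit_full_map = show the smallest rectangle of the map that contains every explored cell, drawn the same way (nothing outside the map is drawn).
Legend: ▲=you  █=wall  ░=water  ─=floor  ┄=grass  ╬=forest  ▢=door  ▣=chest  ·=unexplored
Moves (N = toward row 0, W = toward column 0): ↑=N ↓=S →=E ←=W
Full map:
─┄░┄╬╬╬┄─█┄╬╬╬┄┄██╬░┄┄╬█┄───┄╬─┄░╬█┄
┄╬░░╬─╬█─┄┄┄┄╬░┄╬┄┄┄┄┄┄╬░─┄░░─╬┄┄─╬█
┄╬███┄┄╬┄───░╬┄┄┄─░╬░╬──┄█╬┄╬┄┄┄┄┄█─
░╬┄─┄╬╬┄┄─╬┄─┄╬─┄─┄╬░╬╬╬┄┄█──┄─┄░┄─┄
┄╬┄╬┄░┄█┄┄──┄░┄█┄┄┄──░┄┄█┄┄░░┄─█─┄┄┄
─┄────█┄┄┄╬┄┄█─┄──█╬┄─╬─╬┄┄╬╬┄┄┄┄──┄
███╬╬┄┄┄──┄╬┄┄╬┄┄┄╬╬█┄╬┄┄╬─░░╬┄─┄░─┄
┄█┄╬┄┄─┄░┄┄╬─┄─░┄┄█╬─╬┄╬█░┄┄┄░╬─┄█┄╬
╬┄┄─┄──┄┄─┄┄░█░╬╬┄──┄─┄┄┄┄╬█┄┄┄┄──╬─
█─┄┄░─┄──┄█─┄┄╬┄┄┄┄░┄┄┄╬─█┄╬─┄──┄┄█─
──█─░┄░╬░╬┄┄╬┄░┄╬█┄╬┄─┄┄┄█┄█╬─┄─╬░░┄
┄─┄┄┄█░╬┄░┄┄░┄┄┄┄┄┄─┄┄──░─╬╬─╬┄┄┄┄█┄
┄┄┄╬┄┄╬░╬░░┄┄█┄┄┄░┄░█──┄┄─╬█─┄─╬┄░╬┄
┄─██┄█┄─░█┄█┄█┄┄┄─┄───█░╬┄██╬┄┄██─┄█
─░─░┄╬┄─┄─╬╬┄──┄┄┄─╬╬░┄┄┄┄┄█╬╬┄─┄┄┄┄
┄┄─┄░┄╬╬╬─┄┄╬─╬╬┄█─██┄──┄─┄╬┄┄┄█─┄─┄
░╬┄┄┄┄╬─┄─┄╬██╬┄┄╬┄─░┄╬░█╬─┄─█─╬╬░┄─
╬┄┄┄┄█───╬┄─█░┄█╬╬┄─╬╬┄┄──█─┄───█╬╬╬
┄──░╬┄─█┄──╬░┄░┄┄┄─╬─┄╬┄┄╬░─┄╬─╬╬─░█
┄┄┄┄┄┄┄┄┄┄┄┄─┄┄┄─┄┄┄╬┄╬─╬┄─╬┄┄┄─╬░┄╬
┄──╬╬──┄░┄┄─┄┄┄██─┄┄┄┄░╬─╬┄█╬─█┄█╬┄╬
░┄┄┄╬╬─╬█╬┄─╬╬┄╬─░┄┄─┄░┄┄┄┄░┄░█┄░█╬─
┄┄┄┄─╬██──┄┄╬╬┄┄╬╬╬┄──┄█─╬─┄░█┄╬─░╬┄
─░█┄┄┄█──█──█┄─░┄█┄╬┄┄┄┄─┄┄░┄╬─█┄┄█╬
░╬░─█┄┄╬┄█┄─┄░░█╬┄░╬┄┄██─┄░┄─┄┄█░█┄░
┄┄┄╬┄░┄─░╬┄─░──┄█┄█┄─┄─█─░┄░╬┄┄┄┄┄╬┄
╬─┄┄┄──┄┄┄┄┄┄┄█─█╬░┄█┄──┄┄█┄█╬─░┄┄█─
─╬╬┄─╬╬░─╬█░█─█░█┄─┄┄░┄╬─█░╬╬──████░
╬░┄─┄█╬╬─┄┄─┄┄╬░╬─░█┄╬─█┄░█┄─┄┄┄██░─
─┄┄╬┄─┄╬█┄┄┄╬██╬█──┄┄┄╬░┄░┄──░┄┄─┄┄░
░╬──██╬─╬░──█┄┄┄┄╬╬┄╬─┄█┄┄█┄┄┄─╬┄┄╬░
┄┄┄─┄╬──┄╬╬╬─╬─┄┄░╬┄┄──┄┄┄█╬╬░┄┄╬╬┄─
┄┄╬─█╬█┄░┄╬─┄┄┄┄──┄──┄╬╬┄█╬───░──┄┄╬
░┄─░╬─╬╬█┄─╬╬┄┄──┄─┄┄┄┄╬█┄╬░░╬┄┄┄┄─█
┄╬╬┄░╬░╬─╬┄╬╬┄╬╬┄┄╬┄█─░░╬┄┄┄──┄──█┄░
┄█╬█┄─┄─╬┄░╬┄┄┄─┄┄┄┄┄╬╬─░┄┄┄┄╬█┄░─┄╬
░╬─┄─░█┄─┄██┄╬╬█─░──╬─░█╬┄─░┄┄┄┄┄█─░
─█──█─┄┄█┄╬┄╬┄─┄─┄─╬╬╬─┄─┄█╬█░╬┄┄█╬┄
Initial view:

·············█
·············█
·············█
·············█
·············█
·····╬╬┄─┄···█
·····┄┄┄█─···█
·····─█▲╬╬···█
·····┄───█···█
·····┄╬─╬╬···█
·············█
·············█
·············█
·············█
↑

·············█
·············█
·············█
·············█
·············█
·····╬┄┄██···█
·····╬╬┄─┄···█
·····┄┄▲█─···█
·····─█─╬╬···█
·····┄───█···█
·····┄╬─╬╬···█
·············█
·············█
·············█

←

··············
··············
··············
··············
··············
·····█╬┄┄██···
·····█╬╬┄─┄···
·····╬┄▲┄█─···
·····┄─█─╬╬···
·····─┄───█···
······┄╬─╬╬···
··············
··············
··············

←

··············
··············
··············
··············
··············
·····██╬┄┄██··
·····┄█╬╬┄─┄··
·····┄╬▲┄┄█─··
·····─┄─█─╬╬··
·····█─┄───█··
·······┄╬─╬╬··
··············
··············
··············

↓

··············
··············
··············
··············
·····██╬┄┄██··
·····┄█╬╬┄─┄··
·····┄╬┄┄┄█─··
·····─┄▲█─╬╬··
·····█─┄───█··
·····░─┄╬─╬╬··
··············
··············
··············
··············

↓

··············
··············
··············
·····██╬┄┄██··
·····┄█╬╬┄─┄··
·····┄╬┄┄┄█─··
·····─┄─█─╬╬··
·····█─▲───█··
·····░─┄╬─╬╬··
·····─╬┄┄┄····
··············
··············
··············
··············

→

··············
··············
··············
····██╬┄┄██···
····┄█╬╬┄─┄···
····┄╬┄┄┄█─···
····─┄─█─╬╬···
····█─┄▲──█···
····░─┄╬─╬╬···
····─╬┄┄┄─····
··············
··············
··············
··············

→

·············█
·············█
·············█
···██╬┄┄██···█
···┄█╬╬┄─┄···█
···┄╬┄┄┄█─···█
···─┄─█─╬╬···█
···█─┄─▲─█···█
···░─┄╬─╬╬···█
···─╬┄┄┄─╬···█
·············█
·············█
·············█
·············█

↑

·············█
·············█
·············█
·············█
···██╬┄┄██···█
···┄█╬╬┄─┄···█
···┄╬┄┄┄█─···█
···─┄─█▲╬╬···█
···█─┄───█···█
···░─┄╬─╬╬···█
···─╬┄┄┄─╬···█
·············█
·············█
·············█

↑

·············█
·············█
·············█
·············█
·············█
···██╬┄┄██···█
···┄█╬╬┄─┄···█
···┄╬┄┄▲█─···█
···─┄─█─╬╬···█
···█─┄───█···█
···░─┄╬─╬╬···█
···─╬┄┄┄─╬···█
·············█
·············█

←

··············
··············
··············
··············
··············
····██╬┄┄██···
····┄█╬╬┄─┄···
····┄╬┄▲┄█─···
····─┄─█─╬╬···
····█─┄───█···
····░─┄╬─╬╬···
····─╬┄┄┄─╬···
··············
··············

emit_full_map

██╬┄┄██
┄█╬╬┄─┄
┄╬┄▲┄█─
─┄─█─╬╬
█─┄───█
░─┄╬─╬╬
─╬┄┄┄─╬

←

··············
··············
··············
··············
··············
·····██╬┄┄██··
·····┄█╬╬┄─┄··
·····┄╬▲┄┄█─··
·····─┄─█─╬╬··
·····█─┄───█··
·····░─┄╬─╬╬··
·····─╬┄┄┄─╬··
··············
··············

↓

··············
··············
··············
··············
·····██╬┄┄██··
·····┄█╬╬┄─┄··
·····┄╬┄┄┄█─··
·····─┄▲█─╬╬··
·····█─┄───█··
·····░─┄╬─╬╬··
·····─╬┄┄┄─╬··
··············
··············
··············

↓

··············
··············
··············
·····██╬┄┄██··
·····┄█╬╬┄─┄··
·····┄╬┄┄┄█─··
·····─┄─█─╬╬··
·····█─▲───█··
·····░─┄╬─╬╬··
·····─╬┄┄┄─╬··
··············
··············
··············
··············

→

··············
··············
··············
····██╬┄┄██···
····┄█╬╬┄─┄···
····┄╬┄┄┄█─···
····─┄─█─╬╬···
····█─┄▲──█···
····░─┄╬─╬╬···
····─╬┄┄┄─╬···
··············
··············
··············
··············

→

·············█
·············█
·············█
···██╬┄┄██···█
···┄█╬╬┄─┄···█
···┄╬┄┄┄█─···█
···─┄─█─╬╬···█
···█─┄─▲─█···█
···░─┄╬─╬╬···█
···─╬┄┄┄─╬···█
·············█
·············█
·············█
·············█

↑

·············█
·············█
·············█
·············█
···██╬┄┄██···█
···┄█╬╬┄─┄···█
···┄╬┄┄┄█─···█
···─┄─█▲╬╬···█
···█─┄───█···█
···░─┄╬─╬╬···█
···─╬┄┄┄─╬···█
·············█
·············█
·············█

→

············██
············██
············██
············██
··██╬┄┄██···██
··┄█╬╬┄─┄┄··██
··┄╬┄┄┄█─┄··██
··─┄─█─▲╬░··██
··█─┄───█╬··██
··░─┄╬─╬╬─··██
··─╬┄┄┄─╬···██
············██
············██
············██

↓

············██
············██
············██
··██╬┄┄██···██
··┄█╬╬┄─┄┄··██
··┄╬┄┄┄█─┄··██
··─┄─█─╬╬░··██
··█─┄──▲█╬··██
··░─┄╬─╬╬─··██
··─╬┄┄┄─╬░··██
············██
············██
············██
············██

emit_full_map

██╬┄┄██·
┄█╬╬┄─┄┄
┄╬┄┄┄█─┄
─┄─█─╬╬░
█─┄──▲█╬
░─┄╬─╬╬─
─╬┄┄┄─╬░


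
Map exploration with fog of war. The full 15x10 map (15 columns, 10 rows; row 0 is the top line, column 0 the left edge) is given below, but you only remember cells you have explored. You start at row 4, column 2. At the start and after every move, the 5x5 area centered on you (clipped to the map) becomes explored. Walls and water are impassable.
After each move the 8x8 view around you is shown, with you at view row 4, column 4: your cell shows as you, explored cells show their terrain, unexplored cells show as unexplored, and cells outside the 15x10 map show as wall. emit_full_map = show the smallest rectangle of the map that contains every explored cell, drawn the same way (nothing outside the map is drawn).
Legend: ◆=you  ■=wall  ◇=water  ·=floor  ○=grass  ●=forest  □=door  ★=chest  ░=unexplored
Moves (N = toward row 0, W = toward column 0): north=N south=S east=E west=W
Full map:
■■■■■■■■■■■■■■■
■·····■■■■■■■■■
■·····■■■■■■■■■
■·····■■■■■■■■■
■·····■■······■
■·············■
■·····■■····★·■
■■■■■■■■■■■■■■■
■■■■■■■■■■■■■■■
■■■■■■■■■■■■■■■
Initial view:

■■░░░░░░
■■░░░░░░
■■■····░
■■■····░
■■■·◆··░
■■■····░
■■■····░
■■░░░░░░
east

■░░░░░░░
■░░░░░░░
■■·····░
■■·····░
■■··◆··░
■■·····░
■■·····░
■░░░░░░░

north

■■■■■■■■
■░░░░░░░
■░·····░
■■·····░
■■··◆··░
■■·····░
■■·····░
■■·····░

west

■■■■■■■■
■■░░░░░░
■■■·····
■■■·····
■■■·◆···
■■■·····
■■■·····
■■■·····

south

■■░░░░░░
■■■·····
■■■·····
■■■·····
■■■·◆···
■■■·····
■■■·····
■■░░░░░░

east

■░░░░░░░
■■·····░
■■·····░
■■·····░
■■··◆··░
■■·····░
■■·····░
■░░░░░░░

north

■■■■■■■■
■░░░░░░░
■■·····░
■■·····░
■■··◆··░
■■·····░
■■·····░
■■·····░

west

■■■■■■■■
■■░░░░░░
■■■·····
■■■·····
■■■·◆···
■■■·····
■■■·····
■■■·····

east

■■■■■■■■
■░░░░░░░
■■·····░
■■·····░
■■··◆··░
■■·····░
■■·····░
■■·····░

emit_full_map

■·····
■·····
■··◆··
■·····
■·····
■·····


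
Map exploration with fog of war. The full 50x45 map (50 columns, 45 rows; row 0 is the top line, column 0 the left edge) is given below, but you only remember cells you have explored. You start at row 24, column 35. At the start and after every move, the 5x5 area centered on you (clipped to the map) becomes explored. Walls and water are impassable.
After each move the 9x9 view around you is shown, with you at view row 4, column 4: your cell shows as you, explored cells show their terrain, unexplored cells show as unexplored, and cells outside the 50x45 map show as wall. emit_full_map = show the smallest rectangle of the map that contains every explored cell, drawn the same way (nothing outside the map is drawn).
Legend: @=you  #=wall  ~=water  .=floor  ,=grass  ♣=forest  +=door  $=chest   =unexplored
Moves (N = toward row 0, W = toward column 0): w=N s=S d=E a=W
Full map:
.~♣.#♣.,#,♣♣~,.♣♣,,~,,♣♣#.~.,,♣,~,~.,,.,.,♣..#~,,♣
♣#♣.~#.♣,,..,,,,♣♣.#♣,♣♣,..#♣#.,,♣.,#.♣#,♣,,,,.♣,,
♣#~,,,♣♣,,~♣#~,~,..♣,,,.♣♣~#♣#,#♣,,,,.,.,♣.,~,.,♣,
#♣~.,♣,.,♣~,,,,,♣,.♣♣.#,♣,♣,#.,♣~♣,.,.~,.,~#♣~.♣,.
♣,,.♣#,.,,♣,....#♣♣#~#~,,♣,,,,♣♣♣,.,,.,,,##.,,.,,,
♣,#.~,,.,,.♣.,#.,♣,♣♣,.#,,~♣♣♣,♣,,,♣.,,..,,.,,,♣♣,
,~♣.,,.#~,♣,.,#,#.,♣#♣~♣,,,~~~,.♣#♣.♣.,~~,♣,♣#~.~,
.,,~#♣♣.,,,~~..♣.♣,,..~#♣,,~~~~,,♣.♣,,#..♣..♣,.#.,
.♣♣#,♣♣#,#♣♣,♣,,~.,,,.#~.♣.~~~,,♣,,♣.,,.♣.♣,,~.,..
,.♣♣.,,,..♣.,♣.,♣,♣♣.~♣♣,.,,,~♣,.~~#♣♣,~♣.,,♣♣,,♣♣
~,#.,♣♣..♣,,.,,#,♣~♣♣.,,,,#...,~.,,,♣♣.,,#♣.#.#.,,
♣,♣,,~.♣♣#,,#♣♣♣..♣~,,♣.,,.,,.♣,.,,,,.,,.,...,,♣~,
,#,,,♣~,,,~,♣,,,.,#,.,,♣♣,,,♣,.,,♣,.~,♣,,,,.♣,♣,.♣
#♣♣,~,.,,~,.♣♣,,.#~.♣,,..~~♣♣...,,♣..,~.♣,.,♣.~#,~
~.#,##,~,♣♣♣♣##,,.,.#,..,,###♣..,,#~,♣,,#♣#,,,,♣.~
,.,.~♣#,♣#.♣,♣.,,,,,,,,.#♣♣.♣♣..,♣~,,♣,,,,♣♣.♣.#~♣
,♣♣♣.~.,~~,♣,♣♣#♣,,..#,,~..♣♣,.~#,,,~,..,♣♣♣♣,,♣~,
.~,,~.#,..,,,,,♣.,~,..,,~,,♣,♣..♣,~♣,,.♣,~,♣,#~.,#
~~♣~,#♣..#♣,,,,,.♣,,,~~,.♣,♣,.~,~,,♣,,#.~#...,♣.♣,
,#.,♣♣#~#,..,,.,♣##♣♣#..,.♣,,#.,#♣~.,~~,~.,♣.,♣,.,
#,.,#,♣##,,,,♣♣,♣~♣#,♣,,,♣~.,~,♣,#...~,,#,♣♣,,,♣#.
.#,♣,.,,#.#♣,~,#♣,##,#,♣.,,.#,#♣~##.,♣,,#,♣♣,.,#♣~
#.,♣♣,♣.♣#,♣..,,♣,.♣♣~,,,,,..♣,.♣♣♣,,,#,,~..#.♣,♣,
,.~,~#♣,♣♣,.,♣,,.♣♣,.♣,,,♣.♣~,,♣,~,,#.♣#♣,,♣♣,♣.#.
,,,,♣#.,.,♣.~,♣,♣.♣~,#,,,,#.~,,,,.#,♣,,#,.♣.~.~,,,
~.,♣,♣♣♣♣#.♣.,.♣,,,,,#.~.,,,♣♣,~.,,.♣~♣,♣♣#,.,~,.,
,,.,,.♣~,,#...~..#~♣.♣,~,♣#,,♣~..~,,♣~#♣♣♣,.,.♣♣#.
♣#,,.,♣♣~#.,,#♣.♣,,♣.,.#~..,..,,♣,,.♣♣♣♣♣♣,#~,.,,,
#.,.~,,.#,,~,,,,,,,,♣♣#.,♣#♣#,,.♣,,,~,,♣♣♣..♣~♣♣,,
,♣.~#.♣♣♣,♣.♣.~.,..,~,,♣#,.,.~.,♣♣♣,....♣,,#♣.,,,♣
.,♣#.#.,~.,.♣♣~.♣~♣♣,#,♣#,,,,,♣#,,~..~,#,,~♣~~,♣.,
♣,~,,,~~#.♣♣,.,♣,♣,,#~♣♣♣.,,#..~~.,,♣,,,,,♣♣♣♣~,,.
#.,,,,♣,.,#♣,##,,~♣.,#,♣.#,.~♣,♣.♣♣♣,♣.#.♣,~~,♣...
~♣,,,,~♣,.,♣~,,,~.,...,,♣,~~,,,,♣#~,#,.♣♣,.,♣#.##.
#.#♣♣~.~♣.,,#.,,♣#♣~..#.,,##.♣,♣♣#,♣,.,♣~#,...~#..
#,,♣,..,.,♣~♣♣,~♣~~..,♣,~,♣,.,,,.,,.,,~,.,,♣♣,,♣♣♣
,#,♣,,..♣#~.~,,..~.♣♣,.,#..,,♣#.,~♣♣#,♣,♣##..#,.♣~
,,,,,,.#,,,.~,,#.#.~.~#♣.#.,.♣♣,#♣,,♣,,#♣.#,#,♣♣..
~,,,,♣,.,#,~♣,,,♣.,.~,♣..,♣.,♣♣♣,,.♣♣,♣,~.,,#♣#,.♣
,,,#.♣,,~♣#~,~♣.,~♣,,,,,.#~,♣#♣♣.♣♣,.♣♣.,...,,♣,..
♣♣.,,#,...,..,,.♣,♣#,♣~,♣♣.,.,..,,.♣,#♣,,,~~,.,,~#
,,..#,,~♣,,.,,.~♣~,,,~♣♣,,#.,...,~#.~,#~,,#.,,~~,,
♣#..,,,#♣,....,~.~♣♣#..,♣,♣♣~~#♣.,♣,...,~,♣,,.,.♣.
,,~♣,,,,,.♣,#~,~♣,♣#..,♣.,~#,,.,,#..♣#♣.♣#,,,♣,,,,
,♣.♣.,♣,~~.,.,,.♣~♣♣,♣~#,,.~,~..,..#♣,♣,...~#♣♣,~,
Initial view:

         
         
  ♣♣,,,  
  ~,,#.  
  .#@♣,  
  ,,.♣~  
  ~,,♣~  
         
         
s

         
  ♣♣,,,  
  ~,,#.  
  .#,♣,  
  ,,@♣~  
  ~,,♣~  
  ,,.♣♣  
         
         

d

         
 ♣♣,,,   
 ~,,#.♣  
 .#,♣,,  
 ,,.@~♣  
 ~,,♣~#  
 ,,.♣♣♣  
         
         

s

 ♣♣,,,   
 ~,,#.♣  
 .#,♣,,  
 ,,.♣~♣  
 ~,,@~#  
 ,,.♣♣♣  
  ,,~,,  
         
         

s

 ~,,#.♣  
 .#,♣,,  
 ,,.♣~♣  
 ~,,♣~#  
 ,,.@♣♣  
  ,,~,,  
  ♣,...  
         
         

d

~,,#.♣   
.#,♣,,   
,,.♣~♣,  
~,,♣~#♣  
,,.♣@♣♣  
 ,,~,,♣  
 ♣,....  
         
         

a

 ~,,#.♣  
 .#,♣,,  
 ,,.♣~♣, 
 ~,,♣~#♣ 
 ,,.@♣♣♣ 
  ,,~,,♣ 
  ♣,.... 
         
         

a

  ~,,#.♣ 
  .#,♣,, 
  ,,.♣~♣,
  ~,,♣~#♣
  ,,@♣♣♣♣
  ,,,~,,♣
  ♣♣,....
         
         

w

  ♣♣,,,  
  ~,,#.♣ 
  .#,♣,, 
  ,,.♣~♣,
  ~,@♣~#♣
  ,,.♣♣♣♣
  ,,,~,,♣
  ♣♣,....
         

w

         
  ♣♣,,,  
  ~,,#.♣ 
  .#,♣,, 
  ,,@♣~♣,
  ~,,♣~#♣
  ,,.♣♣♣♣
  ,,,~,,♣
  ♣♣,....

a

         
   ♣♣,,, 
  ,~,,#.♣
  ,.#,♣,,
  .,@.♣~♣
  .~,,♣~#
  ♣,,.♣♣♣
   ,,,~,,
   ♣♣,...

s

   ♣♣,,, 
  ,~,,#.♣
  ,.#,♣,,
  .,,.♣~♣
  .~@,♣~#
  ♣,,.♣♣♣
  ♣,,,~,,
   ♣♣,...
         

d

  ♣♣,,,  
 ,~,,#.♣ 
 ,.#,♣,, 
 .,,.♣~♣,
 .~,@♣~#♣
 ♣,,.♣♣♣♣
 ♣,,,~,,♣
  ♣♣,....
         

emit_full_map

 ♣♣,,,  
,~,,#.♣ 
,.#,♣,, 
.,,.♣~♣,
.~,@♣~#♣
♣,,.♣♣♣♣
♣,,,~,,♣
 ♣♣,....

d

 ♣♣,,,   
,~,,#.♣  
,.#,♣,,  
.,,.♣~♣, 
.~,,@~#♣ 
♣,,.♣♣♣♣ 
♣,,,~,,♣ 
 ♣♣,.... 
         

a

  ♣♣,,,  
 ,~,,#.♣ 
 ,.#,♣,, 
 .,,.♣~♣,
 .~,@♣~#♣
 ♣,,.♣♣♣♣
 ♣,,,~,,♣
  ♣♣,....
         

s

 ,~,,#.♣ 
 ,.#,♣,, 
 .,,.♣~♣,
 .~,,♣~#♣
 ♣,,@♣♣♣♣
 ♣,,,~,,♣
  ♣♣,....
         
         

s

 ,.#,♣,, 
 .,,.♣~♣,
 .~,,♣~#♣
 ♣,,.♣♣♣♣
 ♣,,@~,,♣
  ♣♣,....
  ,~..~  
         
         

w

 ,~,,#.♣ 
 ,.#,♣,, 
 .,,.♣~♣,
 .~,,♣~#♣
 ♣,,@♣♣♣♣
 ♣,,,~,,♣
  ♣♣,....
  ,~..~  
         

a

  ,~,,#.♣
  ,.#,♣,,
  .,,.♣~♣
  .~,,♣~#
  ♣,@.♣♣♣
  ♣,,,~,,
  ♣♣♣,...
   ,~..~ 
         

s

  ,.#,♣,,
  .,,.♣~♣
  .~,,♣~#
  ♣,,.♣♣♣
  ♣,@,~,,
  ♣♣♣,...
  ,,~..~ 
         
         

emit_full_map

 ♣♣,,,  
,~,,#.♣ 
,.#,♣,, 
.,,.♣~♣,
.~,,♣~#♣
♣,,.♣♣♣♣
♣,@,~,,♣
♣♣♣,....
,,~..~  

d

 ,.#,♣,, 
 .,,.♣~♣,
 .~,,♣~#♣
 ♣,,.♣♣♣♣
 ♣,,@~,,♣
 ♣♣♣,....
 ,,~..~  
         
         

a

  ,.#,♣,,
  .,,.♣~♣
  .~,,♣~#
  ♣,,.♣♣♣
  ♣,@,~,,
  ♣♣♣,...
  ,,~..~ 
         
         

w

  ,~,,#.♣
  ,.#,♣,,
  .,,.♣~♣
  .~,,♣~#
  ♣,@.♣♣♣
  ♣,,,~,,
  ♣♣♣,...
  ,,~..~ 
         

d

 ,~,,#.♣ 
 ,.#,♣,, 
 .,,.♣~♣,
 .~,,♣~#♣
 ♣,,@♣♣♣♣
 ♣,,,~,,♣
 ♣♣♣,....
 ,,~..~  
         

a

  ,~,,#.♣
  ,.#,♣,,
  .,,.♣~♣
  .~,,♣~#
  ♣,@.♣♣♣
  ♣,,,~,,
  ♣♣♣,...
  ,,~..~ 
         

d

 ,~,,#.♣ 
 ,.#,♣,, 
 .,,.♣~♣,
 .~,,♣~#♣
 ♣,,@♣♣♣♣
 ♣,,,~,,♣
 ♣♣♣,....
 ,,~..~  
         

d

,~,,#.♣  
,.#,♣,,  
.,,.♣~♣, 
.~,,♣~#♣ 
♣,,.@♣♣♣ 
♣,,,~,,♣ 
♣♣♣,.... 
,,~..~   
         


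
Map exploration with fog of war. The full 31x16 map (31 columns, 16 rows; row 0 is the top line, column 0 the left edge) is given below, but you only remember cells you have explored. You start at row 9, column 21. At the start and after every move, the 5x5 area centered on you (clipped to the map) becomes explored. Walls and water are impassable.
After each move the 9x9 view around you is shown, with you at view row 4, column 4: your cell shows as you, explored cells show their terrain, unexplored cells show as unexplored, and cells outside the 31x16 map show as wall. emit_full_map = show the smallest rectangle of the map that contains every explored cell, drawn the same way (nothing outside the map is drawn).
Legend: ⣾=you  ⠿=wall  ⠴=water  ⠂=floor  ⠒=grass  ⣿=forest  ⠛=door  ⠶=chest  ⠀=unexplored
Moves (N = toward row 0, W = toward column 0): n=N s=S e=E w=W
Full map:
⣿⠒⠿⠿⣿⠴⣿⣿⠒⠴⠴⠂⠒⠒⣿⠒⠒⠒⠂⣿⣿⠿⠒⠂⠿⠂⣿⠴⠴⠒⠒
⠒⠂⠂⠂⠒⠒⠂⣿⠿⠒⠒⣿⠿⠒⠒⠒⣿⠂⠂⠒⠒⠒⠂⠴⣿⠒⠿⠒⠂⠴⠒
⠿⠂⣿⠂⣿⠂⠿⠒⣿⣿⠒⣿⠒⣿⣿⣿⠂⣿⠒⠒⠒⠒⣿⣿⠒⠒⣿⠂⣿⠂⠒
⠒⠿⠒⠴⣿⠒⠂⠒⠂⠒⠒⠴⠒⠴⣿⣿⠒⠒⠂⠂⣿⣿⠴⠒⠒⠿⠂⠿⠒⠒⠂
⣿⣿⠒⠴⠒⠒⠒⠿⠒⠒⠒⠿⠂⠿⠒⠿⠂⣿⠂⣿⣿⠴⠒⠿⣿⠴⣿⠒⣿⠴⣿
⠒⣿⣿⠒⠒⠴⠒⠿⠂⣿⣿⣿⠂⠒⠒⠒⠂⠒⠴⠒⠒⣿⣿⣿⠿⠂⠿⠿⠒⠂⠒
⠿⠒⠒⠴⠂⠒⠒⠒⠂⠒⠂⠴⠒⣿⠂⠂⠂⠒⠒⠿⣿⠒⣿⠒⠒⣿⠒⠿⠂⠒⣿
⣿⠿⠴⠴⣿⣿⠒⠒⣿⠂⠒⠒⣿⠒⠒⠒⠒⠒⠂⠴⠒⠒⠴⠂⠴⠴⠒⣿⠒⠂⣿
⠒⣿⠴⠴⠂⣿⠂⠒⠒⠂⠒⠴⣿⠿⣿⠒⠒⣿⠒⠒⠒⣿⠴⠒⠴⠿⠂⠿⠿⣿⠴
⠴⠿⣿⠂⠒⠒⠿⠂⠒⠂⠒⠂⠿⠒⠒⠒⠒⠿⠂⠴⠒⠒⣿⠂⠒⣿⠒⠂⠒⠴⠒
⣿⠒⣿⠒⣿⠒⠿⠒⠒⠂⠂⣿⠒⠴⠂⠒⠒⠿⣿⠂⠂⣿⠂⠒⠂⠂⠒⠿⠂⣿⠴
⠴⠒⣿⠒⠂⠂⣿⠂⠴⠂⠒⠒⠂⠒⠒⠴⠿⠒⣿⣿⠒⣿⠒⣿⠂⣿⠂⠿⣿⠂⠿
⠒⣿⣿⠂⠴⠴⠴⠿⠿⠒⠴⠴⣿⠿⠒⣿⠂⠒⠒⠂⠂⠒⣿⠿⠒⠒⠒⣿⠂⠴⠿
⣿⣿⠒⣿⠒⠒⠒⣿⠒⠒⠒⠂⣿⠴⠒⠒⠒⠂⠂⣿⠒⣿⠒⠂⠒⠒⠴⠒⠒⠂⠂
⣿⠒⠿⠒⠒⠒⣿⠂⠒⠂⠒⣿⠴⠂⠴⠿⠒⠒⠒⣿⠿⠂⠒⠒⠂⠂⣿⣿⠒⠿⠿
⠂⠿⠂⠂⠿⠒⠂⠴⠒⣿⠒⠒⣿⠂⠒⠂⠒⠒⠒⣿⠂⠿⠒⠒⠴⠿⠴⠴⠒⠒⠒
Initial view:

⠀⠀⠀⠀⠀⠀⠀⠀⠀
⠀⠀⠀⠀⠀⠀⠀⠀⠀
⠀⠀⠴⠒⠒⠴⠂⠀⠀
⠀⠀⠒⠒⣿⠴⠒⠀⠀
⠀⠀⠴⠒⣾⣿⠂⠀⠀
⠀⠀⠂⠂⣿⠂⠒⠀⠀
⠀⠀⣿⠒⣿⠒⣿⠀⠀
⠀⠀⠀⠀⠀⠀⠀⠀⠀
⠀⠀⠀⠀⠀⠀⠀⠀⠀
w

⠀⠀⠀⠀⠀⠀⠀⠀⠀
⠀⠀⠀⠀⠀⠀⠀⠀⠀
⠀⠀⠂⠴⠒⠒⠴⠂⠀
⠀⠀⠒⠒⠒⣿⠴⠒⠀
⠀⠀⠂⠴⣾⠒⣿⠂⠀
⠀⠀⣿⠂⠂⣿⠂⠒⠀
⠀⠀⣿⣿⠒⣿⠒⣿⠀
⠀⠀⠀⠀⠀⠀⠀⠀⠀
⠀⠀⠀⠀⠀⠀⠀⠀⠀

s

⠀⠀⠀⠀⠀⠀⠀⠀⠀
⠀⠀⠂⠴⠒⠒⠴⠂⠀
⠀⠀⠒⠒⠒⣿⠴⠒⠀
⠀⠀⠂⠴⠒⠒⣿⠂⠀
⠀⠀⣿⠂⣾⣿⠂⠒⠀
⠀⠀⣿⣿⠒⣿⠒⣿⠀
⠀⠀⠒⠂⠂⠒⣿⠀⠀
⠀⠀⠀⠀⠀⠀⠀⠀⠀
⠀⠀⠀⠀⠀⠀⠀⠀⠀

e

⠀⠀⠀⠀⠀⠀⠀⠀⠀
⠀⠂⠴⠒⠒⠴⠂⠀⠀
⠀⠒⠒⠒⣿⠴⠒⠀⠀
⠀⠂⠴⠒⠒⣿⠂⠀⠀
⠀⣿⠂⠂⣾⠂⠒⠀⠀
⠀⣿⣿⠒⣿⠒⣿⠀⠀
⠀⠒⠂⠂⠒⣿⠿⠀⠀
⠀⠀⠀⠀⠀⠀⠀⠀⠀
⠀⠀⠀⠀⠀⠀⠀⠀⠀

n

⠀⠀⠀⠀⠀⠀⠀⠀⠀
⠀⠀⠀⠀⠀⠀⠀⠀⠀
⠀⠂⠴⠒⠒⠴⠂⠀⠀
⠀⠒⠒⠒⣿⠴⠒⠀⠀
⠀⠂⠴⠒⣾⣿⠂⠀⠀
⠀⣿⠂⠂⣿⠂⠒⠀⠀
⠀⣿⣿⠒⣿⠒⣿⠀⠀
⠀⠒⠂⠂⠒⣿⠿⠀⠀
⠀⠀⠀⠀⠀⠀⠀⠀⠀

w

⠀⠀⠀⠀⠀⠀⠀⠀⠀
⠀⠀⠀⠀⠀⠀⠀⠀⠀
⠀⠀⠂⠴⠒⠒⠴⠂⠀
⠀⠀⠒⠒⠒⣿⠴⠒⠀
⠀⠀⠂⠴⣾⠒⣿⠂⠀
⠀⠀⣿⠂⠂⣿⠂⠒⠀
⠀⠀⣿⣿⠒⣿⠒⣿⠀
⠀⠀⠒⠂⠂⠒⣿⠿⠀
⠀⠀⠀⠀⠀⠀⠀⠀⠀

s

⠀⠀⠀⠀⠀⠀⠀⠀⠀
⠀⠀⠂⠴⠒⠒⠴⠂⠀
⠀⠀⠒⠒⠒⣿⠴⠒⠀
⠀⠀⠂⠴⠒⠒⣿⠂⠀
⠀⠀⣿⠂⣾⣿⠂⠒⠀
⠀⠀⣿⣿⠒⣿⠒⣿⠀
⠀⠀⠒⠂⠂⠒⣿⠿⠀
⠀⠀⠀⠀⠀⠀⠀⠀⠀
⠀⠀⠀⠀⠀⠀⠀⠀⠀

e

⠀⠀⠀⠀⠀⠀⠀⠀⠀
⠀⠂⠴⠒⠒⠴⠂⠀⠀
⠀⠒⠒⠒⣿⠴⠒⠀⠀
⠀⠂⠴⠒⠒⣿⠂⠀⠀
⠀⣿⠂⠂⣾⠂⠒⠀⠀
⠀⣿⣿⠒⣿⠒⣿⠀⠀
⠀⠒⠂⠂⠒⣿⠿⠀⠀
⠀⠀⠀⠀⠀⠀⠀⠀⠀
⠀⠀⠀⠀⠀⠀⠀⠀⠀

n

⠀⠀⠀⠀⠀⠀⠀⠀⠀
⠀⠀⠀⠀⠀⠀⠀⠀⠀
⠀⠂⠴⠒⠒⠴⠂⠀⠀
⠀⠒⠒⠒⣿⠴⠒⠀⠀
⠀⠂⠴⠒⣾⣿⠂⠀⠀
⠀⣿⠂⠂⣿⠂⠒⠀⠀
⠀⣿⣿⠒⣿⠒⣿⠀⠀
⠀⠒⠂⠂⠒⣿⠿⠀⠀
⠀⠀⠀⠀⠀⠀⠀⠀⠀

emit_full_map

⠂⠴⠒⠒⠴⠂
⠒⠒⠒⣿⠴⠒
⠂⠴⠒⣾⣿⠂
⣿⠂⠂⣿⠂⠒
⣿⣿⠒⣿⠒⣿
⠒⠂⠂⠒⣿⠿

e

⠀⠀⠀⠀⠀⠀⠀⠀⠀
⠀⠀⠀⠀⠀⠀⠀⠀⠀
⠂⠴⠒⠒⠴⠂⠴⠀⠀
⠒⠒⠒⣿⠴⠒⠴⠀⠀
⠂⠴⠒⠒⣾⠂⠒⠀⠀
⣿⠂⠂⣿⠂⠒⠂⠀⠀
⣿⣿⠒⣿⠒⣿⠂⠀⠀
⠒⠂⠂⠒⣿⠿⠀⠀⠀
⠀⠀⠀⠀⠀⠀⠀⠀⠀

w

⠀⠀⠀⠀⠀⠀⠀⠀⠀
⠀⠀⠀⠀⠀⠀⠀⠀⠀
⠀⠂⠴⠒⠒⠴⠂⠴⠀
⠀⠒⠒⠒⣿⠴⠒⠴⠀
⠀⠂⠴⠒⣾⣿⠂⠒⠀
⠀⣿⠂⠂⣿⠂⠒⠂⠀
⠀⣿⣿⠒⣿⠒⣿⠂⠀
⠀⠒⠂⠂⠒⣿⠿⠀⠀
⠀⠀⠀⠀⠀⠀⠀⠀⠀

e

⠀⠀⠀⠀⠀⠀⠀⠀⠀
⠀⠀⠀⠀⠀⠀⠀⠀⠀
⠂⠴⠒⠒⠴⠂⠴⠀⠀
⠒⠒⠒⣿⠴⠒⠴⠀⠀
⠂⠴⠒⠒⣾⠂⠒⠀⠀
⣿⠂⠂⣿⠂⠒⠂⠀⠀
⣿⣿⠒⣿⠒⣿⠂⠀⠀
⠒⠂⠂⠒⣿⠿⠀⠀⠀
⠀⠀⠀⠀⠀⠀⠀⠀⠀

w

⠀⠀⠀⠀⠀⠀⠀⠀⠀
⠀⠀⠀⠀⠀⠀⠀⠀⠀
⠀⠂⠴⠒⠒⠴⠂⠴⠀
⠀⠒⠒⠒⣿⠴⠒⠴⠀
⠀⠂⠴⠒⣾⣿⠂⠒⠀
⠀⣿⠂⠂⣿⠂⠒⠂⠀
⠀⣿⣿⠒⣿⠒⣿⠂⠀
⠀⠒⠂⠂⠒⣿⠿⠀⠀
⠀⠀⠀⠀⠀⠀⠀⠀⠀

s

⠀⠀⠀⠀⠀⠀⠀⠀⠀
⠀⠂⠴⠒⠒⠴⠂⠴⠀
⠀⠒⠒⠒⣿⠴⠒⠴⠀
⠀⠂⠴⠒⠒⣿⠂⠒⠀
⠀⣿⠂⠂⣾⠂⠒⠂⠀
⠀⣿⣿⠒⣿⠒⣿⠂⠀
⠀⠒⠂⠂⠒⣿⠿⠀⠀
⠀⠀⠀⠀⠀⠀⠀⠀⠀
⠀⠀⠀⠀⠀⠀⠀⠀⠀

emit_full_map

⠂⠴⠒⠒⠴⠂⠴
⠒⠒⠒⣿⠴⠒⠴
⠂⠴⠒⠒⣿⠂⠒
⣿⠂⠂⣾⠂⠒⠂
⣿⣿⠒⣿⠒⣿⠂
⠒⠂⠂⠒⣿⠿⠀

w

⠀⠀⠀⠀⠀⠀⠀⠀⠀
⠀⠀⠂⠴⠒⠒⠴⠂⠴
⠀⠀⠒⠒⠒⣿⠴⠒⠴
⠀⠀⠂⠴⠒⠒⣿⠂⠒
⠀⠀⣿⠂⣾⣿⠂⠒⠂
⠀⠀⣿⣿⠒⣿⠒⣿⠂
⠀⠀⠒⠂⠂⠒⣿⠿⠀
⠀⠀⠀⠀⠀⠀⠀⠀⠀
⠀⠀⠀⠀⠀⠀⠀⠀⠀

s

⠀⠀⠂⠴⠒⠒⠴⠂⠴
⠀⠀⠒⠒⠒⣿⠴⠒⠴
⠀⠀⠂⠴⠒⠒⣿⠂⠒
⠀⠀⣿⠂⠂⣿⠂⠒⠂
⠀⠀⣿⣿⣾⣿⠒⣿⠂
⠀⠀⠒⠂⠂⠒⣿⠿⠀
⠀⠀⠂⣿⠒⣿⠒⠀⠀
⠀⠀⠀⠀⠀⠀⠀⠀⠀
⠀⠀⠀⠀⠀⠀⠀⠀⠀

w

⠀⠀⠀⠂⠴⠒⠒⠴⠂
⠀⠀⠀⠒⠒⠒⣿⠴⠒
⠀⠀⠿⠂⠴⠒⠒⣿⠂
⠀⠀⠿⣿⠂⠂⣿⠂⠒
⠀⠀⠒⣿⣾⠒⣿⠒⣿
⠀⠀⠒⠒⠂⠂⠒⣿⠿
⠀⠀⠂⠂⣿⠒⣿⠒⠀
⠀⠀⠀⠀⠀⠀⠀⠀⠀
⠀⠀⠀⠀⠀⠀⠀⠀⠀

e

⠀⠀⠂⠴⠒⠒⠴⠂⠴
⠀⠀⠒⠒⠒⣿⠴⠒⠴
⠀⠿⠂⠴⠒⠒⣿⠂⠒
⠀⠿⣿⠂⠂⣿⠂⠒⠂
⠀⠒⣿⣿⣾⣿⠒⣿⠂
⠀⠒⠒⠂⠂⠒⣿⠿⠀
⠀⠂⠂⣿⠒⣿⠒⠀⠀
⠀⠀⠀⠀⠀⠀⠀⠀⠀
⠀⠀⠀⠀⠀⠀⠀⠀⠀

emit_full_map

⠀⠂⠴⠒⠒⠴⠂⠴
⠀⠒⠒⠒⣿⠴⠒⠴
⠿⠂⠴⠒⠒⣿⠂⠒
⠿⣿⠂⠂⣿⠂⠒⠂
⠒⣿⣿⣾⣿⠒⣿⠂
⠒⠒⠂⠂⠒⣿⠿⠀
⠂⠂⣿⠒⣿⠒⠀⠀

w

⠀⠀⠀⠂⠴⠒⠒⠴⠂
⠀⠀⠀⠒⠒⠒⣿⠴⠒
⠀⠀⠿⠂⠴⠒⠒⣿⠂
⠀⠀⠿⣿⠂⠂⣿⠂⠒
⠀⠀⠒⣿⣾⠒⣿⠒⣿
⠀⠀⠒⠒⠂⠂⠒⣿⠿
⠀⠀⠂⠂⣿⠒⣿⠒⠀
⠀⠀⠀⠀⠀⠀⠀⠀⠀
⠀⠀⠀⠀⠀⠀⠀⠀⠀

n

⠀⠀⠀⠀⠀⠀⠀⠀⠀
⠀⠀⠀⠂⠴⠒⠒⠴⠂
⠀⠀⣿⠒⠒⠒⣿⠴⠒
⠀⠀⠿⠂⠴⠒⠒⣿⠂
⠀⠀⠿⣿⣾⠂⣿⠂⠒
⠀⠀⠒⣿⣿⠒⣿⠒⣿
⠀⠀⠒⠒⠂⠂⠒⣿⠿
⠀⠀⠂⠂⣿⠒⣿⠒⠀
⠀⠀⠀⠀⠀⠀⠀⠀⠀

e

⠀⠀⠀⠀⠀⠀⠀⠀⠀
⠀⠀⠂⠴⠒⠒⠴⠂⠴
⠀⣿⠒⠒⠒⣿⠴⠒⠴
⠀⠿⠂⠴⠒⠒⣿⠂⠒
⠀⠿⣿⠂⣾⣿⠂⠒⠂
⠀⠒⣿⣿⠒⣿⠒⣿⠂
⠀⠒⠒⠂⠂⠒⣿⠿⠀
⠀⠂⠂⣿⠒⣿⠒⠀⠀
⠀⠀⠀⠀⠀⠀⠀⠀⠀

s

⠀⠀⠂⠴⠒⠒⠴⠂⠴
⠀⣿⠒⠒⠒⣿⠴⠒⠴
⠀⠿⠂⠴⠒⠒⣿⠂⠒
⠀⠿⣿⠂⠂⣿⠂⠒⠂
⠀⠒⣿⣿⣾⣿⠒⣿⠂
⠀⠒⠒⠂⠂⠒⣿⠿⠀
⠀⠂⠂⣿⠒⣿⠒⠀⠀
⠀⠀⠀⠀⠀⠀⠀⠀⠀
⠀⠀⠀⠀⠀⠀⠀⠀⠀

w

⠀⠀⠀⠂⠴⠒⠒⠴⠂
⠀⠀⣿⠒⠒⠒⣿⠴⠒
⠀⠀⠿⠂⠴⠒⠒⣿⠂
⠀⠀⠿⣿⠂⠂⣿⠂⠒
⠀⠀⠒⣿⣾⠒⣿⠒⣿
⠀⠀⠒⠒⠂⠂⠒⣿⠿
⠀⠀⠂⠂⣿⠒⣿⠒⠀
⠀⠀⠀⠀⠀⠀⠀⠀⠀
⠀⠀⠀⠀⠀⠀⠀⠀⠀

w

⠀⠀⠀⠀⠂⠴⠒⠒⠴
⠀⠀⠀⣿⠒⠒⠒⣿⠴
⠀⠀⠒⠿⠂⠴⠒⠒⣿
⠀⠀⠒⠿⣿⠂⠂⣿⠂
⠀⠀⠿⠒⣾⣿⠒⣿⠒
⠀⠀⠂⠒⠒⠂⠂⠒⣿
⠀⠀⠒⠂⠂⣿⠒⣿⠒
⠀⠀⠀⠀⠀⠀⠀⠀⠀
⠀⠀⠀⠀⠀⠀⠀⠀⠀

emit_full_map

⠀⠀⠂⠴⠒⠒⠴⠂⠴
⠀⣿⠒⠒⠒⣿⠴⠒⠴
⠒⠿⠂⠴⠒⠒⣿⠂⠒
⠒⠿⣿⠂⠂⣿⠂⠒⠂
⠿⠒⣾⣿⠒⣿⠒⣿⠂
⠂⠒⠒⠂⠂⠒⣿⠿⠀
⠒⠂⠂⣿⠒⣿⠒⠀⠀
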